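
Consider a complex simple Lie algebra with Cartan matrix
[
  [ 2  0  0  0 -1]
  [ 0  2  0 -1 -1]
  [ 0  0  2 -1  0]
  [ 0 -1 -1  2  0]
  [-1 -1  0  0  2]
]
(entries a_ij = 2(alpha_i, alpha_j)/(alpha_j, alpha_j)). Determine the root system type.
A5

The matrix has rank 5 with 2's on the diagonal. Reading the off-diagonal entries as Dynkin edges (a single edge where a_ij = a_ji = -1; a double or triple edge where a_ij * a_ji = 2 or 3), the diagram is a chain of 5 nodes with single edges (A_5). One simple-root ordering that puts it in standard form is (alpha_1, alpha_5, alpha_2, alpha_4, alpha_3). So the algebra is type A_5, i.e. sl(6).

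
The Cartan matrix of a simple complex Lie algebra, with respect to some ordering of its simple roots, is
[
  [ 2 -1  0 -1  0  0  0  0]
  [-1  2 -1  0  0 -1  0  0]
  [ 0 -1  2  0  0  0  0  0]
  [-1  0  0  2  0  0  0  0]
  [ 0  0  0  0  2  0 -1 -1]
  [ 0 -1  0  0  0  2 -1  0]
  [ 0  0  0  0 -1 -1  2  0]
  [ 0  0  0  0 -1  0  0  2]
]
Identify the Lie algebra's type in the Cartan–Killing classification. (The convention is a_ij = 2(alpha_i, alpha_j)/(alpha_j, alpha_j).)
The matrix has rank 8 with 2's on the diagonal. Reading the off-diagonal entries as Dynkin edges (a single edge where a_ij = a_ji = -1; a double or triple edge where a_ij * a_ji = 2 or 3), the diagram is a chain of 7 nodes with one extra node attached to the third node from one end (E_8). One simple-root ordering that puts it in standard form is (alpha_4, alpha_3, alpha_1, alpha_2, alpha_6, alpha_7, alpha_5, alpha_8). So the algebra is type E_8.

E_8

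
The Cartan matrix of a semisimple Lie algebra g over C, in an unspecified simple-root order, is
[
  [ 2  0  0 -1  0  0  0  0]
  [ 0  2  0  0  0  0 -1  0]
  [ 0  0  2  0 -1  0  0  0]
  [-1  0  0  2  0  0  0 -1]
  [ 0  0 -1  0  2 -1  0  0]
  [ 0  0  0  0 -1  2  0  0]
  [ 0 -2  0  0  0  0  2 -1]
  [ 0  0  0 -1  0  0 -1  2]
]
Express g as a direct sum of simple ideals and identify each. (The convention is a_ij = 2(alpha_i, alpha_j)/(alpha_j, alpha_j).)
A_3 (sl(4)) + B_5 (so(11))

The diagram associated to this matrix has two connected components: the simple roots {alpha_3, alpha_5, alpha_6} form a chain of 3 nodes with single edges (A_3), and {alpha_1, alpha_2, alpha_4, alpha_7, alpha_8} form a chain of 5 nodes with a double edge at one end; the terminal node there is the unique short simple root (B_5). A semisimple Lie algebra decomposes uniquely as the direct sum of simple ideals, one per connected component of its Dynkin diagram, so g ≅ A_3 ⊕ B_5 (dimension 15 + 55 = 70).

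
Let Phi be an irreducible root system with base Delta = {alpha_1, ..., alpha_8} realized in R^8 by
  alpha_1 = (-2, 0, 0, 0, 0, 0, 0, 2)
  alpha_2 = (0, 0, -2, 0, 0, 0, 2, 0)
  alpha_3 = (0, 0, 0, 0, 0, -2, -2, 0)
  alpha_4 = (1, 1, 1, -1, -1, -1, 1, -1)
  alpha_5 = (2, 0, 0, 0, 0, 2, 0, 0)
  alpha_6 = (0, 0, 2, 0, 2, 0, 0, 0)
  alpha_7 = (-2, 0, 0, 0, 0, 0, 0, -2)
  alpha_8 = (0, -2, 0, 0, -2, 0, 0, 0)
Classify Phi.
E8

Compute the Cartan integers a_ij = 2(alpha_i, alpha_j)/(alpha_j, alpha_j); the resulting 8x8 Cartan matrix is
[[2, 0, 0, -1, -1, 0, 0, 0], [0, 2, -1, 0, 0, -1, 0, 0], [0, -1, 2, 0, -1, 0, 0, 0], [-1, 0, 0, 2, 0, 0, 0, 0], [-1, 0, -1, 0, 2, 0, -1, 0], [0, -1, 0, 0, 0, 2, 0, -1], [0, 0, 0, 0, -1, 0, 2, 0], [0, 0, 0, 0, 0, -1, 0, 2]].
All simple roots have the same length, so the diagram is simply laced. The associated Dynkin diagram is a chain of 7 nodes with one extra node attached to the third node from one end (E_8), so the type is E_8.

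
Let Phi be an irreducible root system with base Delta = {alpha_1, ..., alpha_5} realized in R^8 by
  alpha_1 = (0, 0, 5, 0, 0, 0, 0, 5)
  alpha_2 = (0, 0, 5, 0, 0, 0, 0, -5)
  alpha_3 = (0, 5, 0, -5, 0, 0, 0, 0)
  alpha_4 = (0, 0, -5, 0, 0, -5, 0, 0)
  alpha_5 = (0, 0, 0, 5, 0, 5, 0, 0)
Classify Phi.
Compute the Cartan integers a_ij = 2(alpha_i, alpha_j)/(alpha_j, alpha_j); the resulting 5x5 Cartan matrix is
[[2, 0, 0, -1, 0], [0, 2, 0, -1, 0], [0, 0, 2, 0, -1], [-1, -1, 0, 2, -1], [0, 0, -1, -1, 2]].
All simple roots have the same length, so the diagram is simply laced. The associated Dynkin diagram is a chain of 3 nodes with a fork of two nodes at one end (D_5), so the type is D_5 (the algebra so(10)).

D_5 (so(10))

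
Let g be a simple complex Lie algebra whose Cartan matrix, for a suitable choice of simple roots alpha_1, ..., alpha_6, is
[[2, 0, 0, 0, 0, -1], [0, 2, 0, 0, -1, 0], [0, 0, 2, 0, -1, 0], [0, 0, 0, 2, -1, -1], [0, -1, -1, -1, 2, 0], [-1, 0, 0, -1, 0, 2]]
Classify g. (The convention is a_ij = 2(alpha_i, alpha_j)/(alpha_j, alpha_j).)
The matrix has rank 6 with 2's on the diagonal. Reading the off-diagonal entries as Dynkin edges (a single edge where a_ij = a_ji = -1; a double or triple edge where a_ij * a_ji = 2 or 3), the diagram is a chain of 4 nodes with a fork of two nodes at one end (D_6). One simple-root ordering that puts it in standard form is (alpha_1, alpha_6, alpha_4, alpha_5, alpha_3, alpha_2). So the algebra is type D_6, i.e. so(12).

type D_6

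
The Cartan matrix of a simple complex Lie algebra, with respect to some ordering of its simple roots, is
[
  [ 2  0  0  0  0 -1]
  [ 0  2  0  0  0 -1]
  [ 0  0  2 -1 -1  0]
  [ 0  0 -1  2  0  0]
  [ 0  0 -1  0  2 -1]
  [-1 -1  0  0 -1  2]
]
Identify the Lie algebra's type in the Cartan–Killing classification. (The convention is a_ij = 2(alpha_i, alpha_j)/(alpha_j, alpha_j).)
D_6

The matrix has rank 6 with 2's on the diagonal. Reading the off-diagonal entries as Dynkin edges (a single edge where a_ij = a_ji = -1; a double or triple edge where a_ij * a_ji = 2 or 3), the diagram is a chain of 4 nodes with a fork of two nodes at one end (D_6). One simple-root ordering that puts it in standard form is (alpha_4, alpha_3, alpha_5, alpha_6, alpha_1, alpha_2). So the algebra is type D_6, i.e. so(12).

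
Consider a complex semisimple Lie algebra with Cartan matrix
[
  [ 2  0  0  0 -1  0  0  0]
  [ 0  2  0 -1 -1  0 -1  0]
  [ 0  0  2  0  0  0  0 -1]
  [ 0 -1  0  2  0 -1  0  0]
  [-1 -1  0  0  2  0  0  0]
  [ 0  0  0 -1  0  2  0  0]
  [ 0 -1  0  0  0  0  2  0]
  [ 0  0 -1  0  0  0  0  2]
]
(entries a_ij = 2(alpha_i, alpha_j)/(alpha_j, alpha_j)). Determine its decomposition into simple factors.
The diagram associated to this matrix has two connected components: the simple roots {alpha_3, alpha_8} form a chain of 2 nodes with single edges (A_2), and {alpha_1, alpha_2, alpha_4, alpha_5, alpha_6, alpha_7} form a chain of 5 nodes with one extra node attached to the third node from one end (E_6). A semisimple Lie algebra decomposes uniquely as the direct sum of simple ideals, one per connected component of its Dynkin diagram, so g ≅ A_2 ⊕ E_6 (dimension 8 + 78 = 86).

A_2 ⊕ E_6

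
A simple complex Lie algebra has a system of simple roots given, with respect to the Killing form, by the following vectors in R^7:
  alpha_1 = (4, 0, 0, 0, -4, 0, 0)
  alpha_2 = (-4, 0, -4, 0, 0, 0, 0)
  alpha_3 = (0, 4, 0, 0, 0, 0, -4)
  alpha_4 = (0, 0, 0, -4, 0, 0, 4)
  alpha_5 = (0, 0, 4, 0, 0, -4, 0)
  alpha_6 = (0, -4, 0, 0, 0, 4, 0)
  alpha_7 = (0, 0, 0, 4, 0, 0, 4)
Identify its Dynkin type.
Compute the Cartan integers a_ij = 2(alpha_i, alpha_j)/(alpha_j, alpha_j); the resulting 7x7 Cartan matrix is
[[2, -1, 0, 0, 0, 0, 0], [-1, 2, 0, 0, -1, 0, 0], [0, 0, 2, -1, 0, -1, -1], [0, 0, -1, 2, 0, 0, 0], [0, -1, 0, 0, 2, -1, 0], [0, 0, -1, 0, -1, 2, 0], [0, 0, -1, 0, 0, 0, 2]].
All simple roots have the same length, so the diagram is simply laced. The associated Dynkin diagram is a chain of 5 nodes with a fork of two nodes at one end (D_7), so the type is D_7 (the algebra so(14)).

D_7 (so(14))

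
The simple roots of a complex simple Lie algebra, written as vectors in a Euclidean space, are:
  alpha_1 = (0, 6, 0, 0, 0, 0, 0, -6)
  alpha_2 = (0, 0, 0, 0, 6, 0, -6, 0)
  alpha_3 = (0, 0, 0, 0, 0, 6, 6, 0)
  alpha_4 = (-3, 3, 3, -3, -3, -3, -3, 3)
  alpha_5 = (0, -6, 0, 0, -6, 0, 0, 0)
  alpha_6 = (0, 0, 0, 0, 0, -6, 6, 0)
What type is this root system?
Compute the Cartan integers a_ij = 2(alpha_i, alpha_j)/(alpha_j, alpha_j); the resulting 6x6 Cartan matrix is
[[2, 0, 0, 0, -1, 0], [0, 2, -1, 0, -1, -1], [0, -1, 2, -1, 0, 0], [0, 0, -1, 2, 0, 0], [-1, -1, 0, 0, 2, 0], [0, -1, 0, 0, 0, 2]].
All simple roots have the same length, so the diagram is simply laced. The associated Dynkin diagram is a chain of 5 nodes with one extra node attached to the third node from one end (E_6), so the type is E_6.

E_6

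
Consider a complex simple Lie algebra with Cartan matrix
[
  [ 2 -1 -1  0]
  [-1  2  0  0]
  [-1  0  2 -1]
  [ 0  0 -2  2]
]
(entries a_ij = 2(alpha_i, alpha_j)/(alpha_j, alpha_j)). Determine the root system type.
C_4

The matrix has rank 4 with 2's on the diagonal. Reading the off-diagonal entries as Dynkin edges (a single edge where a_ij = a_ji = -1; a double or triple edge where a_ij * a_ji = 2 or 3), the diagram is a chain of 4 nodes with a double edge at one end; the terminal node there is the unique long simple root (C_4). One simple-root ordering that puts it in standard form is (alpha_2, alpha_1, alpha_3, alpha_4). So the algebra is type C_4, i.e. sp(8).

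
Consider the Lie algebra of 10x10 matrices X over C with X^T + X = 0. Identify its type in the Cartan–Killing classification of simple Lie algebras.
This is so(10) with 10 even, which has dimension 10(10-1)/2 = 45 and rank 10/2 = 5. In the classification of classical Lie algebras, the orthogonal algebra so(2n) in an even number of variables has type D_n; here n = 5, so the Dynkin diagram is a chain of 3 nodes with a fork of two nodes at one end (D_5). Hence the type is D_5.

D_5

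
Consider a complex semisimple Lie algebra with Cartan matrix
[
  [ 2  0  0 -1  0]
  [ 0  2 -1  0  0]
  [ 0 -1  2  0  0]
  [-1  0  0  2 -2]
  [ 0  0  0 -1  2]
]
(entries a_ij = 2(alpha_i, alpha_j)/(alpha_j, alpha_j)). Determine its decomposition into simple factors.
The diagram associated to this matrix has two connected components: the simple roots {alpha_2, alpha_3} form a chain of 2 nodes with single edges (A_2), and {alpha_1, alpha_4, alpha_5} form a chain of 3 nodes with a double edge at one end; the terminal node there is the unique short simple root (B_3). A semisimple Lie algebra decomposes uniquely as the direct sum of simple ideals, one per connected component of its Dynkin diagram, so g ≅ A_2 ⊕ B_3 (dimension 8 + 21 = 29).

A_2 ⊕ B_3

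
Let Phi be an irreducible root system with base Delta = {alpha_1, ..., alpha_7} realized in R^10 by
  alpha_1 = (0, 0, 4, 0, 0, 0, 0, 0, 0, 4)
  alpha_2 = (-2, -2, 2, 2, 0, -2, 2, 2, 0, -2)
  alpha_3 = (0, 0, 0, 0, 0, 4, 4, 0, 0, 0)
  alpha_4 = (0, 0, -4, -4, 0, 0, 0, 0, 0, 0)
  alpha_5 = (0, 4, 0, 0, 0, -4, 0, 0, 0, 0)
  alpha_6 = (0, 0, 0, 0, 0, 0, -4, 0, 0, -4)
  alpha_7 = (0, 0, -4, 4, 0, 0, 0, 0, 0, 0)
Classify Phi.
E_7

Compute the Cartan integers a_ij = 2(alpha_i, alpha_j)/(alpha_j, alpha_j); the resulting 7x7 Cartan matrix is
[[2, 0, 0, -1, 0, -1, -1], [0, 2, 0, -1, 0, 0, 0], [0, 0, 2, 0, -1, -1, 0], [-1, -1, 0, 2, 0, 0, 0], [0, 0, -1, 0, 2, 0, 0], [-1, 0, -1, 0, 0, 2, 0], [-1, 0, 0, 0, 0, 0, 2]].
All simple roots have the same length, so the diagram is simply laced. The associated Dynkin diagram is a chain of 6 nodes with one extra node attached to the third node from one end (E_7), so the type is E_7.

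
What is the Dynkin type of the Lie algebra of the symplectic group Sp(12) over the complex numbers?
C6

This is sp(12), which has dimension 12(12+1)/2 = 78 and rank 12/2 = 6. In the classification of classical Lie algebras, the symplectic algebra sp(2n) has type C_n; here n = 6, so the Dynkin diagram is a chain of 6 nodes with a double edge at one end; the terminal node there is the unique long simple root (C_6). Hence the type is C_6.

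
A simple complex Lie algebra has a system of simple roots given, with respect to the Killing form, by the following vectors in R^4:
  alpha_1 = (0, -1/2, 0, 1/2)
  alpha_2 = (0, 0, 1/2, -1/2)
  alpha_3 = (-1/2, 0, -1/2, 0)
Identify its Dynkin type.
Compute the Cartan integers a_ij = 2(alpha_i, alpha_j)/(alpha_j, alpha_j); the resulting 3x3 Cartan matrix is
[[2, -1, 0], [-1, 2, -1], [0, -1, 2]].
All simple roots have the same length, so the diagram is simply laced. The associated Dynkin diagram is a chain of 3 nodes with single edges (A_3), so the type is A_3 (the algebra sl(4)).

type A_3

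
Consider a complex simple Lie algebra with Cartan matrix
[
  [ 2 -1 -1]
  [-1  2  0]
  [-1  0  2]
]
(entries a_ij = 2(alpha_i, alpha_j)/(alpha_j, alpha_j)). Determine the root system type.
The matrix has rank 3 with 2's on the diagonal. Reading the off-diagonal entries as Dynkin edges (a single edge where a_ij = a_ji = -1; a double or triple edge where a_ij * a_ji = 2 or 3), the diagram is a chain of 3 nodes with single edges (A_3). One simple-root ordering that puts it in standard form is (alpha_3, alpha_1, alpha_2). So the algebra is type A_3, i.e. sl(4).

A_3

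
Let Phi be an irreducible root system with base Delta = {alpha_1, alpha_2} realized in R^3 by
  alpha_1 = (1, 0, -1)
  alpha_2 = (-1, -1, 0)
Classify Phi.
Compute the Cartan integers a_ij = 2(alpha_i, alpha_j)/(alpha_j, alpha_j); the resulting 2x2 Cartan matrix is
[[2, -1], [-1, 2]].
All simple roots have the same length, so the diagram is simply laced. The associated Dynkin diagram is a chain of 2 nodes with single edges (A_2), so the type is A_2 (the algebra sl(3)).

A_2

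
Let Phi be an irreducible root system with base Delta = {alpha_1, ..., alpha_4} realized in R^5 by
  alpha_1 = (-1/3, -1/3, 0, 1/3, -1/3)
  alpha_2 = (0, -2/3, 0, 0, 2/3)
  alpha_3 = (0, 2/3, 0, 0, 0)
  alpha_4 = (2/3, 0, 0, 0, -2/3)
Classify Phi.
Compute the Cartan integers a_ij = 2(alpha_i, alpha_j)/(alpha_j, alpha_j); the resulting 4x4 Cartan matrix is
[[2, 0, -1, 0], [0, 2, -2, -1], [-1, -1, 2, 0], [0, -1, 0, 2]].
The roots have two lengths (squared-length ratio 2:1); the short ones are alpha_{1,3}. The associated Dynkin diagram is a chain of 4 nodes with a double edge between the middle two (F_4), so the type is F_4.

F_4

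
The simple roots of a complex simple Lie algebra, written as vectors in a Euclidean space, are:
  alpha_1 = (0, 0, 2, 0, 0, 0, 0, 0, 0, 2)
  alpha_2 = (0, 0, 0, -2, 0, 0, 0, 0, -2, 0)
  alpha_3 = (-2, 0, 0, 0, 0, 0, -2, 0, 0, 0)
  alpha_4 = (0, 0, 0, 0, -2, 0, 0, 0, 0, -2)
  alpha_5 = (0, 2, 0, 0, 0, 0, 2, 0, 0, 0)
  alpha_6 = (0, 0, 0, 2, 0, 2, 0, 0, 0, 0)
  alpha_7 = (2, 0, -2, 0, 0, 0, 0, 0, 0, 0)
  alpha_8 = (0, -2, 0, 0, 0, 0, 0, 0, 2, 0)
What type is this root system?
type A_8

Compute the Cartan integers a_ij = 2(alpha_i, alpha_j)/(alpha_j, alpha_j); the resulting 8x8 Cartan matrix is
[[2, 0, 0, -1, 0, 0, -1, 0], [0, 2, 0, 0, 0, -1, 0, -1], [0, 0, 2, 0, -1, 0, -1, 0], [-1, 0, 0, 2, 0, 0, 0, 0], [0, 0, -1, 0, 2, 0, 0, -1], [0, -1, 0, 0, 0, 2, 0, 0], [-1, 0, -1, 0, 0, 0, 2, 0], [0, -1, 0, 0, -1, 0, 0, 2]].
All simple roots have the same length, so the diagram is simply laced. The associated Dynkin diagram is a chain of 8 nodes with single edges (A_8), so the type is A_8 (the algebra sl(9)).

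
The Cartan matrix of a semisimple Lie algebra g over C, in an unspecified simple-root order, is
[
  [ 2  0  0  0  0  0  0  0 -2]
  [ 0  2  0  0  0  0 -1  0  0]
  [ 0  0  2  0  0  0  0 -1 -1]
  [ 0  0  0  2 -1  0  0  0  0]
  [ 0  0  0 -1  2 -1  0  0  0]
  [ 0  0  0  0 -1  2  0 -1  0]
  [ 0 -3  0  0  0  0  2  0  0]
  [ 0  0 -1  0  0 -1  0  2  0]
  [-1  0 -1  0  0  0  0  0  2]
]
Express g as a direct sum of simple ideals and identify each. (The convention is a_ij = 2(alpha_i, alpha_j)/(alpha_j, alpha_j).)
C7 ⊕ G2

The diagram associated to this matrix has two connected components: the simple roots {alpha_1, alpha_3, alpha_4, alpha_5, alpha_6, alpha_8, alpha_9} form a chain of 7 nodes with a double edge at one end; the terminal node there is the unique long simple root (C_7), and {alpha_2, alpha_7} form two nodes joined by a triple edge (G_2). A semisimple Lie algebra decomposes uniquely as the direct sum of simple ideals, one per connected component of its Dynkin diagram, so g ≅ C_7 ⊕ G_2 (dimension 105 + 14 = 119).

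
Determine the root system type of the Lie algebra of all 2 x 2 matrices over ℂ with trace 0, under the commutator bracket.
This is sl(2), which has dimension 2^2 - 1 = 3 and rank 2 - 1 = 1 (a Cartan subalgebra is the diagonal traceless matrices). In the classification of classical Lie algebras, the special linear algebra sl(n+1) has type A_n; here n = 1, so the Dynkin diagram is a chain of 1 nodes with single edges (A_1). Hence the type is A_1.

A1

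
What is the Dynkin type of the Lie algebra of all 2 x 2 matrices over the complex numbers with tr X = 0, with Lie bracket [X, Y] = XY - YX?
This is sl(2), which has dimension 2^2 - 1 = 3 and rank 2 - 1 = 1 (a Cartan subalgebra is the diagonal traceless matrices). In the classification of classical Lie algebras, the special linear algebra sl(n+1) has type A_n; here n = 1, so the Dynkin diagram is a chain of 1 nodes with single edges (A_1). Hence the type is A_1.

A_1 (sl(2))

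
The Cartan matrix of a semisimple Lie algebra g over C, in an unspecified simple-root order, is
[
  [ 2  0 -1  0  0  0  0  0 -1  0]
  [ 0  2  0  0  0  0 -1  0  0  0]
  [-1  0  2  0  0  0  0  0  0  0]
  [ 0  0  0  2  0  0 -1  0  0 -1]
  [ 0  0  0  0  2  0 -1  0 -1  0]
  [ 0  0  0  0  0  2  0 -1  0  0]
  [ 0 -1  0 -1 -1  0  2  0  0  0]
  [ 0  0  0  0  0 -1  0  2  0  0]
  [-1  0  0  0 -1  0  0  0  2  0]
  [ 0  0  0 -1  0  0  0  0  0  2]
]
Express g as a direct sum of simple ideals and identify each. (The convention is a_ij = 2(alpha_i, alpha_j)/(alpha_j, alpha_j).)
The diagram associated to this matrix has two connected components: the simple roots {alpha_6, alpha_8} form a chain of 2 nodes with single edges (A_2), and {alpha_1, alpha_2, alpha_3, alpha_4, alpha_5, alpha_7, alpha_9, alpha_10} form a chain of 7 nodes with one extra node attached to the third node from one end (E_8). A semisimple Lie algebra decomposes uniquely as the direct sum of simple ideals, one per connected component of its Dynkin diagram, so g ≅ A_2 ⊕ E_8 (dimension 8 + 248 = 256).

A2 ⊕ E8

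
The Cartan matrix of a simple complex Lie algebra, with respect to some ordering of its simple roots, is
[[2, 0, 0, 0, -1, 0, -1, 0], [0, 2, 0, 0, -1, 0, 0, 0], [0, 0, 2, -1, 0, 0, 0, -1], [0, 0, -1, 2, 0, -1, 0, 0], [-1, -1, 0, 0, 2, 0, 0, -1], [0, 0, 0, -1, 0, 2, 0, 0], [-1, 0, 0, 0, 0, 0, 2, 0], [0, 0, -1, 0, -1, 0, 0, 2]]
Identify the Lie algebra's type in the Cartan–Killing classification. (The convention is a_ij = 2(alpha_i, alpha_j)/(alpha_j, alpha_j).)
The matrix has rank 8 with 2's on the diagonal. Reading the off-diagonal entries as Dynkin edges (a single edge where a_ij = a_ji = -1; a double or triple edge where a_ij * a_ji = 2 or 3), the diagram is a chain of 7 nodes with one extra node attached to the third node from one end (E_8). One simple-root ordering that puts it in standard form is (alpha_7, alpha_2, alpha_1, alpha_5, alpha_8, alpha_3, alpha_4, alpha_6). So the algebra is type E_8.

E_8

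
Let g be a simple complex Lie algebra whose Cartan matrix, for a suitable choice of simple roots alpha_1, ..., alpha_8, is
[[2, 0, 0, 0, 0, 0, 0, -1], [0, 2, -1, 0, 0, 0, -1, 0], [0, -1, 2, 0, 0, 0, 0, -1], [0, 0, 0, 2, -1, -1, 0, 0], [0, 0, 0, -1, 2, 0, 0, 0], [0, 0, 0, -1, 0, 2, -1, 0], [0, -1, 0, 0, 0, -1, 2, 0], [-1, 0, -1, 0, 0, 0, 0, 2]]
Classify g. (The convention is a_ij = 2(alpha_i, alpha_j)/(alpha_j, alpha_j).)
The matrix has rank 8 with 2's on the diagonal. Reading the off-diagonal entries as Dynkin edges (a single edge where a_ij = a_ji = -1; a double or triple edge where a_ij * a_ji = 2 or 3), the diagram is a chain of 8 nodes with single edges (A_8). One simple-root ordering that puts it in standard form is (alpha_1, alpha_8, alpha_3, alpha_2, alpha_7, alpha_6, alpha_4, alpha_5). So the algebra is type A_8, i.e. sl(9).

A_8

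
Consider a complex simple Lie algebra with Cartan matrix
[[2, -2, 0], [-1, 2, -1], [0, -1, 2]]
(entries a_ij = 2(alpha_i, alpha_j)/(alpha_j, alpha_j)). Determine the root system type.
C3

The matrix has rank 3 with 2's on the diagonal. Reading the off-diagonal entries as Dynkin edges (a single edge where a_ij = a_ji = -1; a double or triple edge where a_ij * a_ji = 2 or 3), the diagram is a chain of 3 nodes with a double edge at one end; the terminal node there is the unique long simple root (C_3). One simple-root ordering that puts it in standard form is (alpha_3, alpha_2, alpha_1). So the algebra is type C_3, i.e. sp(6).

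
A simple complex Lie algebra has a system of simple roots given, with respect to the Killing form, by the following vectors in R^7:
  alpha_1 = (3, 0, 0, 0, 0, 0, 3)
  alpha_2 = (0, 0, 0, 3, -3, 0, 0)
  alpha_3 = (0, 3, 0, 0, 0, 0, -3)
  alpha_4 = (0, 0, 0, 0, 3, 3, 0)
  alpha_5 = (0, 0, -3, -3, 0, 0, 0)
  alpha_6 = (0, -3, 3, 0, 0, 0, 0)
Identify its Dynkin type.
A_6 (sl(7))

Compute the Cartan integers a_ij = 2(alpha_i, alpha_j)/(alpha_j, alpha_j); the resulting 6x6 Cartan matrix is
[[2, 0, -1, 0, 0, 0], [0, 2, 0, -1, -1, 0], [-1, 0, 2, 0, 0, -1], [0, -1, 0, 2, 0, 0], [0, -1, 0, 0, 2, -1], [0, 0, -1, 0, -1, 2]].
All simple roots have the same length, so the diagram is simply laced. The associated Dynkin diagram is a chain of 6 nodes with single edges (A_6), so the type is A_6 (the algebra sl(7)).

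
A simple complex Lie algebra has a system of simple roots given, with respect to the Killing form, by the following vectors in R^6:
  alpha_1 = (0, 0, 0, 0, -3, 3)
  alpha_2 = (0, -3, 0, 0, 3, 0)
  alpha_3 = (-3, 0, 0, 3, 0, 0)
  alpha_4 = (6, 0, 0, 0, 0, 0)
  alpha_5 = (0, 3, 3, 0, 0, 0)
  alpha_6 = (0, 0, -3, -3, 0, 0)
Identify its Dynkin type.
Compute the Cartan integers a_ij = 2(alpha_i, alpha_j)/(alpha_j, alpha_j); the resulting 6x6 Cartan matrix is
[[2, -1, 0, 0, 0, 0], [-1, 2, 0, 0, -1, 0], [0, 0, 2, -1, 0, -1], [0, 0, -2, 2, 0, 0], [0, -1, 0, 0, 2, -1], [0, 0, -1, 0, -1, 2]].
The roots have two lengths (squared-length ratio 2:1); the short ones are alpha_{1,2,3,5,6}. The associated Dynkin diagram is a chain of 6 nodes with a double edge at one end; the terminal node there is the unique long simple root (C_6), so the type is C_6 (the algebra sp(12)).

C_6 (sp(12))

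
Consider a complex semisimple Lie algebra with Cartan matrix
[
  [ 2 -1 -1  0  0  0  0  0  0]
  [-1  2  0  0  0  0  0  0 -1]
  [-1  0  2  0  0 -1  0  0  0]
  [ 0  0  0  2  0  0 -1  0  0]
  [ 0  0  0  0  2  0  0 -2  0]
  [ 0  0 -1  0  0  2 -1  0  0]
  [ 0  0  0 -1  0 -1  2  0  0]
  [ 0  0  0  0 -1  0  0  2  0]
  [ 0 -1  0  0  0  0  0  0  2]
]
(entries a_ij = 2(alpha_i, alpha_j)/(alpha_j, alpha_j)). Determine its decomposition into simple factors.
type A_7 ⊕ type B_2

The diagram associated to this matrix has two connected components: the simple roots {alpha_1, alpha_2, alpha_3, alpha_4, alpha_6, alpha_7, alpha_9} form a chain of 7 nodes with single edges (A_7), and {alpha_5, alpha_8} form a chain of 2 nodes with a double edge at one end; the terminal node there is the unique short simple root (B_2). A semisimple Lie algebra decomposes uniquely as the direct sum of simple ideals, one per connected component of its Dynkin diagram, so g ≅ A_7 ⊕ B_2 (dimension 63 + 10 = 73).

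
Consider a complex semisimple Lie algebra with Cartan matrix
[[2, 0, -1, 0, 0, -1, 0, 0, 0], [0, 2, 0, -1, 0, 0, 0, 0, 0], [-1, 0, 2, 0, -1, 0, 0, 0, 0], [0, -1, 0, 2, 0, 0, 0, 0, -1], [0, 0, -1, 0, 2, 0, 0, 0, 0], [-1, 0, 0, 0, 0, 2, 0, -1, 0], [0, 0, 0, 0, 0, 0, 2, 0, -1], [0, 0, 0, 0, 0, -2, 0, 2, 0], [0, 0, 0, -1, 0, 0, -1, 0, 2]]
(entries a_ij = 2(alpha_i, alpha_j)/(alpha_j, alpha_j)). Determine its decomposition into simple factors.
A4 + C5

The diagram associated to this matrix has two connected components: the simple roots {alpha_2, alpha_4, alpha_7, alpha_9} form a chain of 4 nodes with single edges (A_4), and {alpha_1, alpha_3, alpha_5, alpha_6, alpha_8} form a chain of 5 nodes with a double edge at one end; the terminal node there is the unique long simple root (C_5). A semisimple Lie algebra decomposes uniquely as the direct sum of simple ideals, one per connected component of its Dynkin diagram, so g ≅ A_4 ⊕ C_5 (dimension 24 + 55 = 79).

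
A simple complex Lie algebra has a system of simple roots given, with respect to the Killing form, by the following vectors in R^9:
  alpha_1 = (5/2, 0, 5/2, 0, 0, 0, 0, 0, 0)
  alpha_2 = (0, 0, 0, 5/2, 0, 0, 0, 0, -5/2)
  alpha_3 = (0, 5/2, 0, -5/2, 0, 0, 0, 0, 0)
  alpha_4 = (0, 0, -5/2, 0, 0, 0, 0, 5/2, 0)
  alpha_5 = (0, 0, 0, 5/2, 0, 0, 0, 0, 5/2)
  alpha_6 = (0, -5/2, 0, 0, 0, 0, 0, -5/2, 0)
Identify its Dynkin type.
Compute the Cartan integers a_ij = 2(alpha_i, alpha_j)/(alpha_j, alpha_j); the resulting 6x6 Cartan matrix is
[[2, 0, 0, -1, 0, 0], [0, 2, -1, 0, 0, 0], [0, -1, 2, 0, -1, -1], [-1, 0, 0, 2, 0, -1], [0, 0, -1, 0, 2, 0], [0, 0, -1, -1, 0, 2]].
All simple roots have the same length, so the diagram is simply laced. The associated Dynkin diagram is a chain of 4 nodes with a fork of two nodes at one end (D_6), so the type is D_6 (the algebra so(12)).

type D_6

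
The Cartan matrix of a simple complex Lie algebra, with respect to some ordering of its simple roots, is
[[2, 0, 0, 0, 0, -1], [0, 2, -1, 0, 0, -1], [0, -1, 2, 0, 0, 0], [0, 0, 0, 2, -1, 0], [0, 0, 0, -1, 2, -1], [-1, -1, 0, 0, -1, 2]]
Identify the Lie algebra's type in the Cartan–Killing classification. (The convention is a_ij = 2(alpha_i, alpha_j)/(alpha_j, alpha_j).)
The matrix has rank 6 with 2's on the diagonal. Reading the off-diagonal entries as Dynkin edges (a single edge where a_ij = a_ji = -1; a double or triple edge where a_ij * a_ji = 2 or 3), the diagram is a chain of 5 nodes with one extra node attached to the third node from one end (E_6). One simple-root ordering that puts it in standard form is (alpha_4, alpha_1, alpha_5, alpha_6, alpha_2, alpha_3). So the algebra is type E_6.

E_6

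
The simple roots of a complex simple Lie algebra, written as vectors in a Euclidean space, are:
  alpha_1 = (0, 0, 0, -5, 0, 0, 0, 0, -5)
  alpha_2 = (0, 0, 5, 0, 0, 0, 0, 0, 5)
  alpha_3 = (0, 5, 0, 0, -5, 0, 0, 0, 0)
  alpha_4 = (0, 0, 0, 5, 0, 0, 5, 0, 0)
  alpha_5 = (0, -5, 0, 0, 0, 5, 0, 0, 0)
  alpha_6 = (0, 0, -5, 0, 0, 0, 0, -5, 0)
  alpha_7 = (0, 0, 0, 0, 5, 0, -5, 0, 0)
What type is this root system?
Compute the Cartan integers a_ij = 2(alpha_i, alpha_j)/(alpha_j, alpha_j); the resulting 7x7 Cartan matrix is
[[2, -1, 0, -1, 0, 0, 0], [-1, 2, 0, 0, 0, -1, 0], [0, 0, 2, 0, -1, 0, -1], [-1, 0, 0, 2, 0, 0, -1], [0, 0, -1, 0, 2, 0, 0], [0, -1, 0, 0, 0, 2, 0], [0, 0, -1, -1, 0, 0, 2]].
All simple roots have the same length, so the diagram is simply laced. The associated Dynkin diagram is a chain of 7 nodes with single edges (A_7), so the type is A_7 (the algebra sl(8)).

A7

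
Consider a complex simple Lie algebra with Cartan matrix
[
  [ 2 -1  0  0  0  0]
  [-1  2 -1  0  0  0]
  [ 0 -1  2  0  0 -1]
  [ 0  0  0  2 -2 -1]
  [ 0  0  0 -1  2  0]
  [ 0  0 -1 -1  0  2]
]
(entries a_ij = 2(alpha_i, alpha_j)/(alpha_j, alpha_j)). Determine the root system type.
B6

The matrix has rank 6 with 2's on the diagonal. Reading the off-diagonal entries as Dynkin edges (a single edge where a_ij = a_ji = -1; a double or triple edge where a_ij * a_ji = 2 or 3), the diagram is a chain of 6 nodes with a double edge at one end; the terminal node there is the unique short simple root (B_6). One simple-root ordering that puts it in standard form is (alpha_1, alpha_2, alpha_3, alpha_6, alpha_4, alpha_5). So the algebra is type B_6, i.e. so(13).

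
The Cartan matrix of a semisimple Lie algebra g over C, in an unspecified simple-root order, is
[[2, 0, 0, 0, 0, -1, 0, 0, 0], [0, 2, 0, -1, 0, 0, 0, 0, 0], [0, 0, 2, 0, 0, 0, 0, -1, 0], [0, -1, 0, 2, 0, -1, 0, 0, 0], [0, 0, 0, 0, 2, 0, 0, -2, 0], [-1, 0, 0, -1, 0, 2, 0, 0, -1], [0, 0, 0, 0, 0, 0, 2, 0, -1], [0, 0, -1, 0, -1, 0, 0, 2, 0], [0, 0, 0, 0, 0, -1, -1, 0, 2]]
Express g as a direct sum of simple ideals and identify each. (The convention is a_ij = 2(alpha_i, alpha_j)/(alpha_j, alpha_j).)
The diagram associated to this matrix has two connected components: the simple roots {alpha_3, alpha_5, alpha_8} form a chain of 3 nodes with a double edge at one end; the terminal node there is the unique long simple root (C_3), and {alpha_1, alpha_2, alpha_4, alpha_6, alpha_7, alpha_9} form a chain of 5 nodes with one extra node attached to the third node from one end (E_6). A semisimple Lie algebra decomposes uniquely as the direct sum of simple ideals, one per connected component of its Dynkin diagram, so g ≅ C_3 ⊕ E_6 (dimension 21 + 78 = 99).

type C_3 ⊕ type E_6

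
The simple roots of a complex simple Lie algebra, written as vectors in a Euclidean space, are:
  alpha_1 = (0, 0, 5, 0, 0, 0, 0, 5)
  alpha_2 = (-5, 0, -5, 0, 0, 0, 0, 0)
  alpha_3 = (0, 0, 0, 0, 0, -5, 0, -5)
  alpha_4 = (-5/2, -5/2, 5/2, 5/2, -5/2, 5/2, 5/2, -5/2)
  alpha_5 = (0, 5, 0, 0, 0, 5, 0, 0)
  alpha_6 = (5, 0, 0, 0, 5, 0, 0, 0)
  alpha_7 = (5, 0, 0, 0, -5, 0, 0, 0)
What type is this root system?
Compute the Cartan integers a_ij = 2(alpha_i, alpha_j)/(alpha_j, alpha_j); the resulting 7x7 Cartan matrix is
[[2, -1, -1, 0, 0, 0, 0], [-1, 2, 0, 0, 0, -1, -1], [-1, 0, 2, 0, -1, 0, 0], [0, 0, 0, 2, 0, -1, 0], [0, 0, -1, 0, 2, 0, 0], [0, -1, 0, -1, 0, 2, 0], [0, -1, 0, 0, 0, 0, 2]].
All simple roots have the same length, so the diagram is simply laced. The associated Dynkin diagram is a chain of 6 nodes with one extra node attached to the third node from one end (E_7), so the type is E_7.

E_7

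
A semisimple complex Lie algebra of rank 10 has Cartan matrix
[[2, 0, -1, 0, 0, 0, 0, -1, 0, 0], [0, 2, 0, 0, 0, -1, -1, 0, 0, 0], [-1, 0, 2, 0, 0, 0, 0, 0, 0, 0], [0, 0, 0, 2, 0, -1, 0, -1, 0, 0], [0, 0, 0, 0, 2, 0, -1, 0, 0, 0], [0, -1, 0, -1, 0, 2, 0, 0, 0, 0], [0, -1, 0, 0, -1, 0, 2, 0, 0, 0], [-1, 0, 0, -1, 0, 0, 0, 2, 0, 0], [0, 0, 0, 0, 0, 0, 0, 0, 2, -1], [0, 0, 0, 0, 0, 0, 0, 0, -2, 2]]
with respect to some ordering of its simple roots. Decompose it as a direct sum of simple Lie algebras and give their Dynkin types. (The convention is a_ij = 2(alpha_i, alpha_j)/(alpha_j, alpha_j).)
The diagram associated to this matrix has two connected components: the simple roots {alpha_1, alpha_2, alpha_3, alpha_4, alpha_5, alpha_6, alpha_7, alpha_8} form a chain of 8 nodes with single edges (A_8), and {alpha_9, alpha_10} form a chain of 2 nodes with a double edge at one end; the terminal node there is the unique short simple root (B_2). A semisimple Lie algebra decomposes uniquely as the direct sum of simple ideals, one per connected component of its Dynkin diagram, so g ≅ A_8 ⊕ B_2 (dimension 80 + 10 = 90).

A8 ⊕ B2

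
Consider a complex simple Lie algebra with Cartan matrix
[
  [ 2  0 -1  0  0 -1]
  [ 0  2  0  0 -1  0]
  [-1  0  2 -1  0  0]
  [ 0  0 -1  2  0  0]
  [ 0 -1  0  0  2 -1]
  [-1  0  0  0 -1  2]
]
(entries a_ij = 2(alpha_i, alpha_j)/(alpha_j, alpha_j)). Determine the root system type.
The matrix has rank 6 with 2's on the diagonal. Reading the off-diagonal entries as Dynkin edges (a single edge where a_ij = a_ji = -1; a double or triple edge where a_ij * a_ji = 2 or 3), the diagram is a chain of 6 nodes with single edges (A_6). One simple-root ordering that puts it in standard form is (alpha_2, alpha_5, alpha_6, alpha_1, alpha_3, alpha_4). So the algebra is type A_6, i.e. sl(7).

A6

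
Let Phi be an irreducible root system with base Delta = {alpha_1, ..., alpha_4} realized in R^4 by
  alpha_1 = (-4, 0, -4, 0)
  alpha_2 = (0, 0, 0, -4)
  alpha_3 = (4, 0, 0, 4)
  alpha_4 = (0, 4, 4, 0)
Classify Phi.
B_4 (so(9))

Compute the Cartan integers a_ij = 2(alpha_i, alpha_j)/(alpha_j, alpha_j); the resulting 4x4 Cartan matrix is
[[2, 0, -1, -1], [0, 2, -1, 0], [-1, -2, 2, 0], [-1, 0, 0, 2]].
The roots have two lengths (squared-length ratio 2:1); the short ones are alpha_{2}. The associated Dynkin diagram is a chain of 4 nodes with a double edge at one end; the terminal node there is the unique short simple root (B_4), so the type is B_4 (the algebra so(9)).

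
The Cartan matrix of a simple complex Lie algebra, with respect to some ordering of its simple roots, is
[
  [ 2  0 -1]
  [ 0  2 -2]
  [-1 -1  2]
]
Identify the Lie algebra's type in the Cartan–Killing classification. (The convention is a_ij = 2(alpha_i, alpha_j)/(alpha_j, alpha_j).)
The matrix has rank 3 with 2's on the diagonal. Reading the off-diagonal entries as Dynkin edges (a single edge where a_ij = a_ji = -1; a double or triple edge where a_ij * a_ji = 2 or 3), the diagram is a chain of 3 nodes with a double edge at one end; the terminal node there is the unique long simple root (C_3). One simple-root ordering that puts it in standard form is (alpha_1, alpha_3, alpha_2). So the algebra is type C_3, i.e. sp(6).

type C_3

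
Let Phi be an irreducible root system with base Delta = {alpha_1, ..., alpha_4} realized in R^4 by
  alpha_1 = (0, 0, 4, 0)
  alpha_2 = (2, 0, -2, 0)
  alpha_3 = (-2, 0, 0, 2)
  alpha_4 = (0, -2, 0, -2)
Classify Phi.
Compute the Cartan integers a_ij = 2(alpha_i, alpha_j)/(alpha_j, alpha_j); the resulting 4x4 Cartan matrix is
[[2, -2, 0, 0], [-1, 2, -1, 0], [0, -1, 2, -1], [0, 0, -1, 2]].
The roots have two lengths (squared-length ratio 2:1); the short ones are alpha_{2,3,4}. The associated Dynkin diagram is a chain of 4 nodes with a double edge at one end; the terminal node there is the unique long simple root (C_4), so the type is C_4 (the algebra sp(8)).

C_4 (sp(8))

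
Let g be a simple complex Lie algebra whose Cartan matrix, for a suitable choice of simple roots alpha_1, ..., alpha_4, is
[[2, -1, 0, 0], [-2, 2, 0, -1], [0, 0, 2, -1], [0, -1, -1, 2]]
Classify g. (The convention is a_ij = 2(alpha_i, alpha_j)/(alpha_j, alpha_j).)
The matrix has rank 4 with 2's on the diagonal. Reading the off-diagonal entries as Dynkin edges (a single edge where a_ij = a_ji = -1; a double or triple edge where a_ij * a_ji = 2 or 3), the diagram is a chain of 4 nodes with a double edge at one end; the terminal node there is the unique short simple root (B_4). One simple-root ordering that puts it in standard form is (alpha_3, alpha_4, alpha_2, alpha_1). So the algebra is type B_4, i.e. so(9).

B_4 (so(9))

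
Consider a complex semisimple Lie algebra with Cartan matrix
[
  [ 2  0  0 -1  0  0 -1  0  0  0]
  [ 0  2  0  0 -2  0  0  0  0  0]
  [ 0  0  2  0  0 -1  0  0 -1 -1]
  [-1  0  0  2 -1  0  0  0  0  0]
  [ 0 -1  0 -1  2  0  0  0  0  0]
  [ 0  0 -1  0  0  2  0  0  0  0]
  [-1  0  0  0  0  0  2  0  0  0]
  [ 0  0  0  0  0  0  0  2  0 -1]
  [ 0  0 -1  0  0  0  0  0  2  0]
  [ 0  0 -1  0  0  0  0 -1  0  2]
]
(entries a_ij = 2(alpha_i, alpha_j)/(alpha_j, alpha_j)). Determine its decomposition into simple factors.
C_5 (sp(10)) + D_5 (so(10))

The diagram associated to this matrix has two connected components: the simple roots {alpha_1, alpha_2, alpha_4, alpha_5, alpha_7} form a chain of 5 nodes with a double edge at one end; the terminal node there is the unique long simple root (C_5), and {alpha_3, alpha_6, alpha_8, alpha_9, alpha_10} form a chain of 3 nodes with a fork of two nodes at one end (D_5). A semisimple Lie algebra decomposes uniquely as the direct sum of simple ideals, one per connected component of its Dynkin diagram, so g ≅ C_5 ⊕ D_5 (dimension 55 + 45 = 100).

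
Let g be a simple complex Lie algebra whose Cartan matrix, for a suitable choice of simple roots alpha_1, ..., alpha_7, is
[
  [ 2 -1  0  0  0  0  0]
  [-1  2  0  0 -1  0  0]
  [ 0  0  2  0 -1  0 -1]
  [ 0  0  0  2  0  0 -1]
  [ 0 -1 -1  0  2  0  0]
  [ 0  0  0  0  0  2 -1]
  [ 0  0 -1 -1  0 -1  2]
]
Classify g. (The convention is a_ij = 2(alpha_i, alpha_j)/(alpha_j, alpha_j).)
The matrix has rank 7 with 2's on the diagonal. Reading the off-diagonal entries as Dynkin edges (a single edge where a_ij = a_ji = -1; a double or triple edge where a_ij * a_ji = 2 or 3), the diagram is a chain of 5 nodes with a fork of two nodes at one end (D_7). One simple-root ordering that puts it in standard form is (alpha_1, alpha_2, alpha_5, alpha_3, alpha_7, alpha_4, alpha_6). So the algebra is type D_7, i.e. so(14).

D7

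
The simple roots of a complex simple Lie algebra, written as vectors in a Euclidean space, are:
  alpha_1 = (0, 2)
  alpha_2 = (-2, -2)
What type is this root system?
Compute the Cartan integers a_ij = 2(alpha_i, alpha_j)/(alpha_j, alpha_j); the resulting 2x2 Cartan matrix is
[[2, -1], [-2, 2]].
The roots have two lengths (squared-length ratio 2:1); the short ones are alpha_{1}. The associated Dynkin diagram is a chain of 2 nodes with a double edge at one end; the terminal node there is the unique short simple root (B_2), so the type is B_2 (the algebra so(5)).

B_2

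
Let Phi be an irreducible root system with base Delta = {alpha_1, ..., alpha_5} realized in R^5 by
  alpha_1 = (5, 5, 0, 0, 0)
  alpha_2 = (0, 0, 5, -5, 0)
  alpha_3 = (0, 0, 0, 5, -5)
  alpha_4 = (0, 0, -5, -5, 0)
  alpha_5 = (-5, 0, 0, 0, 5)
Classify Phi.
Compute the Cartan integers a_ij = 2(alpha_i, alpha_j)/(alpha_j, alpha_j); the resulting 5x5 Cartan matrix is
[[2, 0, 0, 0, -1], [0, 2, -1, 0, 0], [0, -1, 2, -1, -1], [0, 0, -1, 2, 0], [-1, 0, -1, 0, 2]].
All simple roots have the same length, so the diagram is simply laced. The associated Dynkin diagram is a chain of 3 nodes with a fork of two nodes at one end (D_5), so the type is D_5 (the algebra so(10)).

type D_5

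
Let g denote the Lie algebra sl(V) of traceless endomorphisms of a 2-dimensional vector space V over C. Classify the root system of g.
This is sl(2), which has dimension 2^2 - 1 = 3 and rank 2 - 1 = 1 (a Cartan subalgebra is the diagonal traceless matrices). In the classification of classical Lie algebras, the special linear algebra sl(n+1) has type A_n; here n = 1, so the Dynkin diagram is a chain of 1 nodes with single edges (A_1). Hence the type is A_1.

A1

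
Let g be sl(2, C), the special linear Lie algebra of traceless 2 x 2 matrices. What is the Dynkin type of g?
This is sl(2), which has dimension 2^2 - 1 = 3 and rank 2 - 1 = 1 (a Cartan subalgebra is the diagonal traceless matrices). In the classification of classical Lie algebras, the special linear algebra sl(n+1) has type A_n; here n = 1, so the Dynkin diagram is a chain of 1 nodes with single edges (A_1). Hence the type is A_1.

A_1 (sl(2))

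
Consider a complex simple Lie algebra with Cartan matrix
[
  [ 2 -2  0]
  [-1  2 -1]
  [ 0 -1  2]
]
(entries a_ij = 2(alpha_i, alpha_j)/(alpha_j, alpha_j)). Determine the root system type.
The matrix has rank 3 with 2's on the diagonal. Reading the off-diagonal entries as Dynkin edges (a single edge where a_ij = a_ji = -1; a double or triple edge where a_ij * a_ji = 2 or 3), the diagram is a chain of 3 nodes with a double edge at one end; the terminal node there is the unique long simple root (C_3). One simple-root ordering that puts it in standard form is (alpha_3, alpha_2, alpha_1). So the algebra is type C_3, i.e. sp(6).

C3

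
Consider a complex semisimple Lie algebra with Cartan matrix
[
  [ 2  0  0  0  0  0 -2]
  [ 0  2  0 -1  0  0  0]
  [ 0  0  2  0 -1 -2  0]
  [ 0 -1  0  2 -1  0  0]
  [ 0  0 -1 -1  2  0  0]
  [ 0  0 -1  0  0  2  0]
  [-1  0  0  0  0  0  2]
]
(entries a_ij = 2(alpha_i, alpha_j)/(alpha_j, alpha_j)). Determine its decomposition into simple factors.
B2 ⊕ B5

The diagram associated to this matrix has two connected components: the simple roots {alpha_1, alpha_7} form a chain of 2 nodes with a double edge at one end; the terminal node there is the unique short simple root (B_2), and {alpha_2, alpha_3, alpha_4, alpha_5, alpha_6} form a chain of 5 nodes with a double edge at one end; the terminal node there is the unique short simple root (B_5). A semisimple Lie algebra decomposes uniquely as the direct sum of simple ideals, one per connected component of its Dynkin diagram, so g ≅ B_2 ⊕ B_5 (dimension 10 + 55 = 65).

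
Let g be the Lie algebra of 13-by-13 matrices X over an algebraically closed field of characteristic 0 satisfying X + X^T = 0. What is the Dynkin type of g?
B_6

This is so(13) with 13 odd, which has dimension 13(13-1)/2 = 78 and rank (13-1)/2 = 6. In the classification of classical Lie algebras, the orthogonal algebra so(2n+1) in an odd number of variables has type B_n; here n = 6, so the Dynkin diagram is a chain of 6 nodes with a double edge at one end; the terminal node there is the unique short simple root (B_6). Hence the type is B_6.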